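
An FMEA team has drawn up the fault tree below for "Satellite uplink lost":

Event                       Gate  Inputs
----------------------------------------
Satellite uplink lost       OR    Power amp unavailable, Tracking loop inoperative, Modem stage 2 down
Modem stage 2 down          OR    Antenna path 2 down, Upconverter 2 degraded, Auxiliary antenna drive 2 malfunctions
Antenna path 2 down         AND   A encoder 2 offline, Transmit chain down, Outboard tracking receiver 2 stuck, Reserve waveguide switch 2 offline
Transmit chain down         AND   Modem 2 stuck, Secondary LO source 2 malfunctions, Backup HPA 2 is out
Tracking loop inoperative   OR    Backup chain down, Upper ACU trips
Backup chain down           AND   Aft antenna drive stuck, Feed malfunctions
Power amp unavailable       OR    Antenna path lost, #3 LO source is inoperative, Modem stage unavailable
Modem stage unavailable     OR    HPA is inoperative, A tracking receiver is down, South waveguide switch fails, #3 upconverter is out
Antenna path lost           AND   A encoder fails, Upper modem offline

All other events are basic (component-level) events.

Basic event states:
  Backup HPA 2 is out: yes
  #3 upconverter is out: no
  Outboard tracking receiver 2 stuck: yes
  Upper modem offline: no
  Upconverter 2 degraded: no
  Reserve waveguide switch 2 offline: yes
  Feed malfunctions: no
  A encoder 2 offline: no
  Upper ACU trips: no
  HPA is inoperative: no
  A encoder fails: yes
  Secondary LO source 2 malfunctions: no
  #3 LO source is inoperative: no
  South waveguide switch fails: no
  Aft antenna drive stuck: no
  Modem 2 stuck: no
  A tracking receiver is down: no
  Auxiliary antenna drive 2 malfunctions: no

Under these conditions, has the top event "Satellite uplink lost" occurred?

Antenna path lost [AND]: A encoder fails=occurs, Upper modem offline=not → not all inputs occur → does not occur.
Modem stage unavailable [OR]: HPA is inoperative=not, A tracking receiver is down=not, South waveguide switch fails=not, #3 upconverter is out=not → no input occurs → does not occur.
Power amp unavailable [OR]: Antenna path lost=not, #3 LO source is inoperative=not, Modem stage unavailable=not → no input occurs → does not occur.
Backup chain down [AND]: Aft antenna drive stuck=not, Feed malfunctions=not → not all inputs occur → does not occur.
Tracking loop inoperative [OR]: Backup chain down=not, Upper ACU trips=not → no input occurs → does not occur.
Transmit chain down [AND]: Modem 2 stuck=not, Secondary LO source 2 malfunctions=not, Backup HPA 2 is out=occurs → not all inputs occur → does not occur.
Antenna path 2 down [AND]: A encoder 2 offline=not, Transmit chain down=not, Outboard tracking receiver 2 stuck=occurs, Reserve waveguide switch 2 offline=occurs → not all inputs occur → does not occur.
Modem stage 2 down [OR]: Antenna path 2 down=not, Upconverter 2 degraded=not, Auxiliary antenna drive 2 malfunctions=not → no input occurs → does not occur.
Satellite uplink lost [OR]: Power amp unavailable=not, Tracking loop inoperative=not, Modem stage 2 down=not → no input occurs → does not occur.

No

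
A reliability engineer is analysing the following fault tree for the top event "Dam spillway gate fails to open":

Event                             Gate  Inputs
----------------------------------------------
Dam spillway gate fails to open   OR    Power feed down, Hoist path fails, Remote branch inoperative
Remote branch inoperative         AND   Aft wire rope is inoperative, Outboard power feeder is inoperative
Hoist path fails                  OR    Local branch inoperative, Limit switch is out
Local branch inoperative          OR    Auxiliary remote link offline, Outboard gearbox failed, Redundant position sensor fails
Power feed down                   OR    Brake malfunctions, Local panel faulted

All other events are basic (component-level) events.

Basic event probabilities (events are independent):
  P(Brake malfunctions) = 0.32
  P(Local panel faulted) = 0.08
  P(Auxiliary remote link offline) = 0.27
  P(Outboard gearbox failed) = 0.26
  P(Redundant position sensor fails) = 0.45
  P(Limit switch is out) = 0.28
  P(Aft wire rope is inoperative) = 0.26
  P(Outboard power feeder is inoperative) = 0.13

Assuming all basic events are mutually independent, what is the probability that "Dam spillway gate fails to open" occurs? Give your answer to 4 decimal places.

P(Power feed down) [OR] = 1 − (1−0.32) × (1−0.08) = 0.374400
P(Local branch inoperative) [OR] = 1 − (1−0.27) × (1−0.26) × (1−0.45) = 0.702890
P(Hoist path fails) [OR] = 1 − (1−0.702890) × (1−0.28) = 0.786081
P(Remote branch inoperative) [AND] = 0.26 × 0.13 = 0.033800
P(Dam spillway gate fails to open) [OR] = 1 − (1−0.374400) × (1−0.786081) × (1−0.033800) = 0.870696
Rounded to 4 decimal places: P(Dam spillway gate fails to open) ≈ 0.8707.

0.8707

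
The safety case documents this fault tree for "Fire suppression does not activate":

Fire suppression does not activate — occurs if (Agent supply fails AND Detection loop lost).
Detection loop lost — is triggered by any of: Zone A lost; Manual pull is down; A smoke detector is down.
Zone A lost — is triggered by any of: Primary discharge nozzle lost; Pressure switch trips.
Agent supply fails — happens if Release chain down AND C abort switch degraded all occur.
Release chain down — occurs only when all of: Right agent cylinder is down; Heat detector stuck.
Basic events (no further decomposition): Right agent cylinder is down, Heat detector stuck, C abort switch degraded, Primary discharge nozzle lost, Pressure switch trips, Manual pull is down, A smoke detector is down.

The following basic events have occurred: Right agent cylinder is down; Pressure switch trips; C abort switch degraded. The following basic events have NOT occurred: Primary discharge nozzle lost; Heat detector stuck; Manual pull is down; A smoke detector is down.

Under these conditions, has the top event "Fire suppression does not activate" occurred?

No

Release chain down [AND]: Right agent cylinder is down=occurs, Heat detector stuck=not → not all inputs occur → does not occur.
Agent supply fails [AND]: Release chain down=not, C abort switch degraded=occurs → not all inputs occur → does not occur.
Zone A lost [OR]: Primary discharge nozzle lost=not, Pressure switch trips=occurs → at least one input occurs → occurs.
Detection loop lost [OR]: Zone A lost=occurs, Manual pull is down=not, A smoke detector is down=not → at least one input occurs → occurs.
Fire suppression does not activate [AND]: Agent supply fails=not, Detection loop lost=occurs → not all inputs occur → does not occur.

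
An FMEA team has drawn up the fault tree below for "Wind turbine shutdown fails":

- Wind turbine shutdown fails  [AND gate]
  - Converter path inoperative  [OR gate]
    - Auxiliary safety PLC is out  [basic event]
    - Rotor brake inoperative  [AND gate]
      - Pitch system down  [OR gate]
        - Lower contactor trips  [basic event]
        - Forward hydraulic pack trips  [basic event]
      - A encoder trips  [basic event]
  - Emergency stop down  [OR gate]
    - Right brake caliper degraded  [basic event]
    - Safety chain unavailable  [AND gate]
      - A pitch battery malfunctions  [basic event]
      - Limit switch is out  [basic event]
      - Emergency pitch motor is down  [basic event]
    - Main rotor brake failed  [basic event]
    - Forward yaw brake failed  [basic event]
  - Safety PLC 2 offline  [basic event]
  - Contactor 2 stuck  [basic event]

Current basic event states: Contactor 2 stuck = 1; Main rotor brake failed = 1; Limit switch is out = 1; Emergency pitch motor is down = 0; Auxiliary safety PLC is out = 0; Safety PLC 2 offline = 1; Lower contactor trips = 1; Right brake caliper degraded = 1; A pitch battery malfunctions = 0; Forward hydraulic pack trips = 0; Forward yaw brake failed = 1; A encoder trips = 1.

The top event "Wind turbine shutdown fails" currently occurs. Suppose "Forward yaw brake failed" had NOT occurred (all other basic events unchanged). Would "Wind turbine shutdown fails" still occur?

Yes

Counterfactual: set "Forward yaw brake failed" to not occurred.
Pitch system down [OR]: Lower contactor trips=occurs, Forward hydraulic pack trips=not → at least one input occurs → occurs.
Rotor brake inoperative [AND]: Pitch system down=occurs, A encoder trips=occurs → all inputs occur → occurs.
Converter path inoperative [OR]: Auxiliary safety PLC is out=not, Rotor brake inoperative=occurs → at least one input occurs → occurs.
Safety chain unavailable [AND]: A pitch battery malfunctions=not, Limit switch is out=occurs, Emergency pitch motor is down=not → not all inputs occur → does not occur.
Emergency stop down [OR]: Right brake caliper degraded=occurs, Safety chain unavailable=not, Main rotor brake failed=occurs, Forward yaw brake failed=not → at least one input occurs → occurs.
Wind turbine shutdown fails [AND]: Converter path inoperative=occurs, Emergency stop down=occurs, Safety PLC 2 offline=occurs, Contactor 2 stuck=occurs → all inputs occur → occurs.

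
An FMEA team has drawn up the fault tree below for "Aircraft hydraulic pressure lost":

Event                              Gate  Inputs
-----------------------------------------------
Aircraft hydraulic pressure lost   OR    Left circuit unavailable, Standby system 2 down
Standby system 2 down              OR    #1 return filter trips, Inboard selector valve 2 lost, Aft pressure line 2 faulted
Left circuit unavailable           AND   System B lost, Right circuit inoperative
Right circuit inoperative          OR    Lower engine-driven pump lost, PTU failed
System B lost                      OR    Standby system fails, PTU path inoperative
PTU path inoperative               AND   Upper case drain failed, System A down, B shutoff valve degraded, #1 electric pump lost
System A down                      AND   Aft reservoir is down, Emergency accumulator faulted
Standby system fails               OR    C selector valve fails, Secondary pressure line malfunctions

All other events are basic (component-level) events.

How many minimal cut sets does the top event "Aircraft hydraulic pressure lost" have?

9

Standby system fails [OR]: union of children's cut sets → 2 cut set(s).
System A down [AND]: one cut set from each child combined → 1 × 1 = 1 cut set(s).
PTU path inoperative [AND]: one cut set from each child combined → 1 × 1 × 1 × 1 = 1 cut set(s).
System B lost [OR]: union of children's cut sets → 3 cut set(s).
Right circuit inoperative [OR]: union of children's cut sets → 2 cut set(s).
Left circuit unavailable [AND]: one cut set from each child combined → 3 × 2 = 6 cut set(s).
Standby system 2 down [OR]: union of children's cut sets → 3 cut set(s).
Aircraft hydraulic pressure lost [OR]: union of children's cut sets → 9 cut set(s).
Minimal cut sets: {C selector valve fails, Lower engine-driven pump lost}; {C selector valve fails, PTU failed}; {Lower engine-driven pump lost, Secondary pressure line malfunctions}; {PTU failed, Secondary pressure line malfunctions}; {#1 electric pump lost, Aft reservoir is down, B shutoff valve degraded, Emergency accumulator faulted, Lower engine-driven pump lost, Upper case drain failed}; {#1 electric pump lost, Aft reservoir is down, B shutoff valve degraded, Emergency accumulator faulted, PTU failed, Upper case drain failed}; {#1 return filter trips}; {Inboard selector valve 2 lost}; {Aft pressure line 2 faulted}.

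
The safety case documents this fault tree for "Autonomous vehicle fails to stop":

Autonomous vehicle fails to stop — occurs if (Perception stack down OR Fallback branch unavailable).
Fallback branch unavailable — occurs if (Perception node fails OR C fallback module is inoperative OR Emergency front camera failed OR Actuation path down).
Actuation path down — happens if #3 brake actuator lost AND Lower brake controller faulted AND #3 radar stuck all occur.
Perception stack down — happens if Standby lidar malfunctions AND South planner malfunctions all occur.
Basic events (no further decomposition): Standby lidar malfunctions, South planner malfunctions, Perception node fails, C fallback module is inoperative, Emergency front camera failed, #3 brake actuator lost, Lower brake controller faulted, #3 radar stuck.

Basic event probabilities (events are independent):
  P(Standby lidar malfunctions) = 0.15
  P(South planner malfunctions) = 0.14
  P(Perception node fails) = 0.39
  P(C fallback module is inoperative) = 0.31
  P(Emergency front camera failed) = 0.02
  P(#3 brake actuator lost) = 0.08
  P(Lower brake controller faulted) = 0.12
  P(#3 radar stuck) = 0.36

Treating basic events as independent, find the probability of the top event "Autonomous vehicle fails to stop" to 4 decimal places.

P(Perception stack down) [AND] = 0.15 × 0.14 = 0.021000
P(Actuation path down) [AND] = 0.08 × 0.12 × 0.36 = 0.003456
P(Fallback branch unavailable) [OR] = 1 − (1−0.39) × (1−0.31) × (1−0.02) × (1−0.003456) = 0.588944
P(Autonomous vehicle fails to stop) [OR] = 1 − (1−0.021000) × (1−0.588944) = 0.597576
Rounded to 4 decimal places: P(Autonomous vehicle fails to stop) ≈ 0.5976.

0.5976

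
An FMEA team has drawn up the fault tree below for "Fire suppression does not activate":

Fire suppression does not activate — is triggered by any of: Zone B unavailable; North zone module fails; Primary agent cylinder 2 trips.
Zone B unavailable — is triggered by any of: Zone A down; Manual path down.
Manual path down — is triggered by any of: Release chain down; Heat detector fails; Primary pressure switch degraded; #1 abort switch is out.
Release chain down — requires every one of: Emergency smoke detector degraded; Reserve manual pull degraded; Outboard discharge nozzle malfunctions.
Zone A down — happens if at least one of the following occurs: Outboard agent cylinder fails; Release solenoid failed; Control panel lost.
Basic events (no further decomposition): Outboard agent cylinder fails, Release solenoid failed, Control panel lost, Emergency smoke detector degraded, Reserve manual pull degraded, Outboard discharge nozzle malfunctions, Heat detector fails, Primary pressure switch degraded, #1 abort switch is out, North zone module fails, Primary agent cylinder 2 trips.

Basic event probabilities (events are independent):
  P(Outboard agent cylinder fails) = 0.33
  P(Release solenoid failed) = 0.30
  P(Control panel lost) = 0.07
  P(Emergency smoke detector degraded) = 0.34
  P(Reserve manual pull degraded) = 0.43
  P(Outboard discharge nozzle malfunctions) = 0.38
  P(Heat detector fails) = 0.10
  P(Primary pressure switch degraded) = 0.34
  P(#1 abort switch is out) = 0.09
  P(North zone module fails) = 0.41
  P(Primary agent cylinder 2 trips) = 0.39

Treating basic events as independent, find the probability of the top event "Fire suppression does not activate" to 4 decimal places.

P(Zone A down) [OR] = 1 − (1−0.33) × (1−0.30) × (1−0.07) = 0.563830
P(Release chain down) [AND] = 0.34 × 0.43 × 0.38 = 0.055556
P(Manual path down) [OR] = 1 − (1−0.055556) × (1−0.10) × (1−0.34) × (1−0.09) = 0.489490
P(Zone B unavailable) [OR] = 1 − (1−0.563830) × (1−0.489490) = 0.777331
P(Fire suppression does not activate) [OR] = 1 − (1−0.777331) × (1−0.41) × (1−0.39) = 0.919861
Rounded to 4 decimal places: P(Fire suppression does not activate) ≈ 0.9199.

0.9199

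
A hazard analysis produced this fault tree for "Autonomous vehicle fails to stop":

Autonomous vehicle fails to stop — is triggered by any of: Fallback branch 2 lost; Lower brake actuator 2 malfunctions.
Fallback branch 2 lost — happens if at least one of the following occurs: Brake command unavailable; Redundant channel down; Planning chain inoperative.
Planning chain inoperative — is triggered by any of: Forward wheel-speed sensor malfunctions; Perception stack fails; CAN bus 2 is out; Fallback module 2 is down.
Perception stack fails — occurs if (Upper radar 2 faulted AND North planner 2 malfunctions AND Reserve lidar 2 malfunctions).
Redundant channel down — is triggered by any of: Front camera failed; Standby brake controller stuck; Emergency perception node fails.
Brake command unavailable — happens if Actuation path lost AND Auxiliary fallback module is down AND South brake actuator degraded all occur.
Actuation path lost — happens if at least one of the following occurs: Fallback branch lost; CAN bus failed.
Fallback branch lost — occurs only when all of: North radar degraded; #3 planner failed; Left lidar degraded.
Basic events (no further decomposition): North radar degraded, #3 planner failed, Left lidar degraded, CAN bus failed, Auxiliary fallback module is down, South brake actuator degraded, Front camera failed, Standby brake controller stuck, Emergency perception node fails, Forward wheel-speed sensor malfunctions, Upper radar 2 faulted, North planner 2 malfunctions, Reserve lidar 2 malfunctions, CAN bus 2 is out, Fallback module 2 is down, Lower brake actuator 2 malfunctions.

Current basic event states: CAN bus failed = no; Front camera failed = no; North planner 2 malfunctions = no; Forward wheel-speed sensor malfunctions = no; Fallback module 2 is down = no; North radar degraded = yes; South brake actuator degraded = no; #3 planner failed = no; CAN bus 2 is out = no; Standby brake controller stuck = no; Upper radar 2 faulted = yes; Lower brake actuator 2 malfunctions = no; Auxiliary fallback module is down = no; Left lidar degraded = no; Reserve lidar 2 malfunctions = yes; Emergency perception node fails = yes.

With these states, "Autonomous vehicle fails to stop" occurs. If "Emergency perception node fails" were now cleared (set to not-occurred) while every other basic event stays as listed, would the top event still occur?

No

Counterfactual: set "Emergency perception node fails" to not occurred.
Fallback branch lost [AND]: North radar degraded=occurs, #3 planner failed=not, Left lidar degraded=not → not all inputs occur → does not occur.
Actuation path lost [OR]: Fallback branch lost=not, CAN bus failed=not → no input occurs → does not occur.
Brake command unavailable [AND]: Actuation path lost=not, Auxiliary fallback module is down=not, South brake actuator degraded=not → not all inputs occur → does not occur.
Redundant channel down [OR]: Front camera failed=not, Standby brake controller stuck=not, Emergency perception node fails=not → no input occurs → does not occur.
Perception stack fails [AND]: Upper radar 2 faulted=occurs, North planner 2 malfunctions=not, Reserve lidar 2 malfunctions=occurs → not all inputs occur → does not occur.
Planning chain inoperative [OR]: Forward wheel-speed sensor malfunctions=not, Perception stack fails=not, CAN bus 2 is out=not, Fallback module 2 is down=not → no input occurs → does not occur.
Fallback branch 2 lost [OR]: Brake command unavailable=not, Redundant channel down=not, Planning chain inoperative=not → no input occurs → does not occur.
Autonomous vehicle fails to stop [OR]: Fallback branch 2 lost=not, Lower brake actuator 2 malfunctions=not → no input occurs → does not occur.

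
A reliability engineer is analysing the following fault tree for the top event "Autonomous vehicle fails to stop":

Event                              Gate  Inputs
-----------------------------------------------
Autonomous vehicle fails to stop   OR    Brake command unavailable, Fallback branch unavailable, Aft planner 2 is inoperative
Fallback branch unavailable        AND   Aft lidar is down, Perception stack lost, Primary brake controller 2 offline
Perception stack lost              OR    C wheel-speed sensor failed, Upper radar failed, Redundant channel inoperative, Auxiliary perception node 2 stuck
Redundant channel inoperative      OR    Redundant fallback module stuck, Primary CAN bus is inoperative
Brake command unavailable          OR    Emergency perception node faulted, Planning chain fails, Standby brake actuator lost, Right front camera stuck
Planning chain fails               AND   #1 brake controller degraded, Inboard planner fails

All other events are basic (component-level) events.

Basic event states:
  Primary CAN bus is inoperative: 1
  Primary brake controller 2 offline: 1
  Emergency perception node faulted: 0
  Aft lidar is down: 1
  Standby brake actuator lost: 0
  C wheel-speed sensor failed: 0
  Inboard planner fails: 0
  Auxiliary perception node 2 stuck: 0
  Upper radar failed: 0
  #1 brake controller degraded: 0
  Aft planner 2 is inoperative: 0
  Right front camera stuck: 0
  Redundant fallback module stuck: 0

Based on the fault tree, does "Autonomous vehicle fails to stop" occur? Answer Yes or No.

Yes

Planning chain fails [AND]: #1 brake controller degraded=not, Inboard planner fails=not → not all inputs occur → does not occur.
Brake command unavailable [OR]: Emergency perception node faulted=not, Planning chain fails=not, Standby brake actuator lost=not, Right front camera stuck=not → no input occurs → does not occur.
Redundant channel inoperative [OR]: Redundant fallback module stuck=not, Primary CAN bus is inoperative=occurs → at least one input occurs → occurs.
Perception stack lost [OR]: C wheel-speed sensor failed=not, Upper radar failed=not, Redundant channel inoperative=occurs, Auxiliary perception node 2 stuck=not → at least one input occurs → occurs.
Fallback branch unavailable [AND]: Aft lidar is down=occurs, Perception stack lost=occurs, Primary brake controller 2 offline=occurs → all inputs occur → occurs.
Autonomous vehicle fails to stop [OR]: Brake command unavailable=not, Fallback branch unavailable=occurs, Aft planner 2 is inoperative=not → at least one input occurs → occurs.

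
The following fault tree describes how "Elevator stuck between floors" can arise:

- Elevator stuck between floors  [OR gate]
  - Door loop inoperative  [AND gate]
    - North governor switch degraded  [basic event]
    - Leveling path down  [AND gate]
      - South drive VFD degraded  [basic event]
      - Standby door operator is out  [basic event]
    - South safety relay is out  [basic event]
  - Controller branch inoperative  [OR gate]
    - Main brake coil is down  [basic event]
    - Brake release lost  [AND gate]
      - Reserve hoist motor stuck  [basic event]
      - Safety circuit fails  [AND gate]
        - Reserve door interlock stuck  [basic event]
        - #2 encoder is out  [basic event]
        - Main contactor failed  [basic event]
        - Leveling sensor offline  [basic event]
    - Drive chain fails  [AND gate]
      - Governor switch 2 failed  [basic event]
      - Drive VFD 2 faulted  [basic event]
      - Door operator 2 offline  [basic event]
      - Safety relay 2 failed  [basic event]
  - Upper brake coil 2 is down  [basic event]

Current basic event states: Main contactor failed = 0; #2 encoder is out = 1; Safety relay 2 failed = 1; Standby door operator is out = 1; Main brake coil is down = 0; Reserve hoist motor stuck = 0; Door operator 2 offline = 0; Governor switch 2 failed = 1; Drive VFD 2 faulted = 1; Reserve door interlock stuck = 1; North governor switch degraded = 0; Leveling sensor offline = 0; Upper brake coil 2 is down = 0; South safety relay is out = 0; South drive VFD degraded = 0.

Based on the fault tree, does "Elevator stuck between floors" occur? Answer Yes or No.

Leveling path down [AND]: South drive VFD degraded=not, Standby door operator is out=occurs → not all inputs occur → does not occur.
Door loop inoperative [AND]: North governor switch degraded=not, Leveling path down=not, South safety relay is out=not → not all inputs occur → does not occur.
Safety circuit fails [AND]: Reserve door interlock stuck=occurs, #2 encoder is out=occurs, Main contactor failed=not, Leveling sensor offline=not → not all inputs occur → does not occur.
Brake release lost [AND]: Reserve hoist motor stuck=not, Safety circuit fails=not → not all inputs occur → does not occur.
Drive chain fails [AND]: Governor switch 2 failed=occurs, Drive VFD 2 faulted=occurs, Door operator 2 offline=not, Safety relay 2 failed=occurs → not all inputs occur → does not occur.
Controller branch inoperative [OR]: Main brake coil is down=not, Brake release lost=not, Drive chain fails=not → no input occurs → does not occur.
Elevator stuck between floors [OR]: Door loop inoperative=not, Controller branch inoperative=not, Upper brake coil 2 is down=not → no input occurs → does not occur.

No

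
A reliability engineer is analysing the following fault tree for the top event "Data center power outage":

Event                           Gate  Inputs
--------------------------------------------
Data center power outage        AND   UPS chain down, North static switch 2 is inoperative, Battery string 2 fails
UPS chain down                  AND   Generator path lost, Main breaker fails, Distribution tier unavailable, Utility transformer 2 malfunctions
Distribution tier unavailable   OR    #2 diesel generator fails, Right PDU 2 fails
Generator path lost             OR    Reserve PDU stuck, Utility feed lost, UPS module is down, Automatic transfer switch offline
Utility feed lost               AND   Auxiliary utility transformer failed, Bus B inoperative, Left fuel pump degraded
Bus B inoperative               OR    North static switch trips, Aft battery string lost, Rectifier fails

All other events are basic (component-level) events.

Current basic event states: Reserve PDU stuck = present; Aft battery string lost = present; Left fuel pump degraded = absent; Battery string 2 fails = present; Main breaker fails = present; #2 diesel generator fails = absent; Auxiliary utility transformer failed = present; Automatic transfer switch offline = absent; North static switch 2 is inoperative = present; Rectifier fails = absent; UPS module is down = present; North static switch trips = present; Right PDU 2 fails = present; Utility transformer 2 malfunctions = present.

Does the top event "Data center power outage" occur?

Bus B inoperative [OR]: North static switch trips=occurs, Aft battery string lost=occurs, Rectifier fails=not → at least one input occurs → occurs.
Utility feed lost [AND]: Auxiliary utility transformer failed=occurs, Bus B inoperative=occurs, Left fuel pump degraded=not → not all inputs occur → does not occur.
Generator path lost [OR]: Reserve PDU stuck=occurs, Utility feed lost=not, UPS module is down=occurs, Automatic transfer switch offline=not → at least one input occurs → occurs.
Distribution tier unavailable [OR]: #2 diesel generator fails=not, Right PDU 2 fails=occurs → at least one input occurs → occurs.
UPS chain down [AND]: Generator path lost=occurs, Main breaker fails=occurs, Distribution tier unavailable=occurs, Utility transformer 2 malfunctions=occurs → all inputs occur → occurs.
Data center power outage [AND]: UPS chain down=occurs, North static switch 2 is inoperative=occurs, Battery string 2 fails=occurs → all inputs occur → occurs.

Yes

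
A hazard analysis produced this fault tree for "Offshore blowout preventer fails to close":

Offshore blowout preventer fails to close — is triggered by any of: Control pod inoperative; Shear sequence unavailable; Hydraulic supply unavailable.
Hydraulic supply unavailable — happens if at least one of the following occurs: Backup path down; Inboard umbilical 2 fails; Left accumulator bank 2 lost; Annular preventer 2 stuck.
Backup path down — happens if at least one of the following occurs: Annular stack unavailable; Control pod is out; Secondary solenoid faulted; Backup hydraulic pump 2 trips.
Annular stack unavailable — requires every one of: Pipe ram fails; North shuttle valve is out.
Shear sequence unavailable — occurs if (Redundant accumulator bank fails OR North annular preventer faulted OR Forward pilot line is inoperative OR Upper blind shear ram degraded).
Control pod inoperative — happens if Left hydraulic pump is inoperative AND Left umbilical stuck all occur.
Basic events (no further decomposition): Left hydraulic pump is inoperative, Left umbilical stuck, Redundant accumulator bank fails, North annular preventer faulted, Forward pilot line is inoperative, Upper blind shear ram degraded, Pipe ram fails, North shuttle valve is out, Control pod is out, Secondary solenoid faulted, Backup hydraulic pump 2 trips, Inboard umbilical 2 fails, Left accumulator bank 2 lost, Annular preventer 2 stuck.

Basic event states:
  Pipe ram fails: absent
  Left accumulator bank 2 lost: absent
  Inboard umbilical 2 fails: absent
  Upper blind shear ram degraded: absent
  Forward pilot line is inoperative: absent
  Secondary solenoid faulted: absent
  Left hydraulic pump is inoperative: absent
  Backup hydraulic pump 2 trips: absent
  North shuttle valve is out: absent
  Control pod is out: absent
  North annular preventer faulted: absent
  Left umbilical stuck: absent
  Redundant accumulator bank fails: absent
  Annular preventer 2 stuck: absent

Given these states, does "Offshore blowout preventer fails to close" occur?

No

Control pod inoperative [AND]: Left hydraulic pump is inoperative=not, Left umbilical stuck=not → not all inputs occur → does not occur.
Shear sequence unavailable [OR]: Redundant accumulator bank fails=not, North annular preventer faulted=not, Forward pilot line is inoperative=not, Upper blind shear ram degraded=not → no input occurs → does not occur.
Annular stack unavailable [AND]: Pipe ram fails=not, North shuttle valve is out=not → not all inputs occur → does not occur.
Backup path down [OR]: Annular stack unavailable=not, Control pod is out=not, Secondary solenoid faulted=not, Backup hydraulic pump 2 trips=not → no input occurs → does not occur.
Hydraulic supply unavailable [OR]: Backup path down=not, Inboard umbilical 2 fails=not, Left accumulator bank 2 lost=not, Annular preventer 2 stuck=not → no input occurs → does not occur.
Offshore blowout preventer fails to close [OR]: Control pod inoperative=not, Shear sequence unavailable=not, Hydraulic supply unavailable=not → no input occurs → does not occur.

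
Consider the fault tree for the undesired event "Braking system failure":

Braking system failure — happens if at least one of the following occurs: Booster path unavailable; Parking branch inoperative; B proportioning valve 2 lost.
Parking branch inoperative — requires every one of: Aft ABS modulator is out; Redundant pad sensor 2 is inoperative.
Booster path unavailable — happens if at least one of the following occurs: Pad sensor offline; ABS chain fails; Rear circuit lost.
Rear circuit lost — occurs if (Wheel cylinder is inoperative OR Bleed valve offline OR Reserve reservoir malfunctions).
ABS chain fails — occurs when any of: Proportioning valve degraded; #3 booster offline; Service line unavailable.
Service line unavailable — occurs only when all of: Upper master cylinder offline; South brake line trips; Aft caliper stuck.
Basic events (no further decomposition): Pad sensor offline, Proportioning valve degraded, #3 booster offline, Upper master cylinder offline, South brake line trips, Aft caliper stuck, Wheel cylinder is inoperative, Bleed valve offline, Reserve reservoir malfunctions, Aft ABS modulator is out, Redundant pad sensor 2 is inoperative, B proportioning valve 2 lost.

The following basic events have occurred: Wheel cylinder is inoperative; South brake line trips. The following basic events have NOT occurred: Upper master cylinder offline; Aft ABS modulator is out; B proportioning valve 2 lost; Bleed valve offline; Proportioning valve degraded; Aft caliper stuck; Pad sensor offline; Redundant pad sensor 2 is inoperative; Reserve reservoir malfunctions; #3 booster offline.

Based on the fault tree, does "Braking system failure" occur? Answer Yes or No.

Service line unavailable [AND]: Upper master cylinder offline=not, South brake line trips=occurs, Aft caliper stuck=not → not all inputs occur → does not occur.
ABS chain fails [OR]: Proportioning valve degraded=not, #3 booster offline=not, Service line unavailable=not → no input occurs → does not occur.
Rear circuit lost [OR]: Wheel cylinder is inoperative=occurs, Bleed valve offline=not, Reserve reservoir malfunctions=not → at least one input occurs → occurs.
Booster path unavailable [OR]: Pad sensor offline=not, ABS chain fails=not, Rear circuit lost=occurs → at least one input occurs → occurs.
Parking branch inoperative [AND]: Aft ABS modulator is out=not, Redundant pad sensor 2 is inoperative=not → not all inputs occur → does not occur.
Braking system failure [OR]: Booster path unavailable=occurs, Parking branch inoperative=not, B proportioning valve 2 lost=not → at least one input occurs → occurs.

Yes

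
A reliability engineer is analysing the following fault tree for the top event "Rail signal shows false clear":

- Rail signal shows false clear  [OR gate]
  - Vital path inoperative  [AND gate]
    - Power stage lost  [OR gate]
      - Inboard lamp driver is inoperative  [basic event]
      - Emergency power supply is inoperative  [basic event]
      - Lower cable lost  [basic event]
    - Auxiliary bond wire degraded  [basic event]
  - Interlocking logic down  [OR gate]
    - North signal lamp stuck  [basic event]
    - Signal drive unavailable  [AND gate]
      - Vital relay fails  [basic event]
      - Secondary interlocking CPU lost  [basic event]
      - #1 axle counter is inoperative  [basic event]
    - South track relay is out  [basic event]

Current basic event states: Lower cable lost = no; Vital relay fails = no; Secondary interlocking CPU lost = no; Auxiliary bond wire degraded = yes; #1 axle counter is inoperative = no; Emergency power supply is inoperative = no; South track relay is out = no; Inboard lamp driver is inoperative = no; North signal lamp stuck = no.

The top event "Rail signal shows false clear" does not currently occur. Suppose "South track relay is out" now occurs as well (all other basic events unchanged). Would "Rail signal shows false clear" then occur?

Yes

Counterfactual: set "South track relay is out" to occurred.
Power stage lost [OR]: Inboard lamp driver is inoperative=not, Emergency power supply is inoperative=not, Lower cable lost=not → no input occurs → does not occur.
Vital path inoperative [AND]: Power stage lost=not, Auxiliary bond wire degraded=occurs → not all inputs occur → does not occur.
Signal drive unavailable [AND]: Vital relay fails=not, Secondary interlocking CPU lost=not, #1 axle counter is inoperative=not → not all inputs occur → does not occur.
Interlocking logic down [OR]: North signal lamp stuck=not, Signal drive unavailable=not, South track relay is out=occurs → at least one input occurs → occurs.
Rail signal shows false clear [OR]: Vital path inoperative=not, Interlocking logic down=occurs → at least one input occurs → occurs.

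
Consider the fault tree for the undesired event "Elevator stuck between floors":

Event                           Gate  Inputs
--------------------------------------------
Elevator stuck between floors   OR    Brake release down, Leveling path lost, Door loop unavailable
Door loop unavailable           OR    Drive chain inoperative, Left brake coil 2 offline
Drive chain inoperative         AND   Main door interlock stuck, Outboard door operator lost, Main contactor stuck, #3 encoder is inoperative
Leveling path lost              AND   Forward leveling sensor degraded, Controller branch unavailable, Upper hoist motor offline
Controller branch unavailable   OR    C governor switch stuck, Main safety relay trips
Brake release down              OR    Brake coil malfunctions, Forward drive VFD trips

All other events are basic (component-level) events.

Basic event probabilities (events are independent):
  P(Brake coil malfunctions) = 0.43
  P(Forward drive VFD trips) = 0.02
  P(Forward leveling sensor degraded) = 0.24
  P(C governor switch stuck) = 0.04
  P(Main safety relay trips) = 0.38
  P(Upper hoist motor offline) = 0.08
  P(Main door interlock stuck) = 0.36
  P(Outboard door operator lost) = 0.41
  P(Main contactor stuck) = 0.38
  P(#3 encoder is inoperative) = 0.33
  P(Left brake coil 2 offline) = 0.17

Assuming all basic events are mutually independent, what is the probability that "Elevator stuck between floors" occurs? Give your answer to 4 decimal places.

P(Brake release down) [OR] = 1 − (1−0.43) × (1−0.02) = 0.441400
P(Controller branch unavailable) [OR] = 1 − (1−0.04) × (1−0.38) = 0.404800
P(Leveling path lost) [AND] = 0.24 × 0.404800 × 0.08 = 0.007772
P(Drive chain inoperative) [AND] = 0.36 × 0.41 × 0.38 × 0.33 = 0.018509
P(Door loop unavailable) [OR] = 1 − (1−0.018509) × (1−0.17) = 0.185362
P(Elevator stuck between floors) [OR] = 1 − (1−0.441400) × (1−0.007772) × (1−0.185362) = 0.548480
Rounded to 4 decimal places: P(Elevator stuck between floors) ≈ 0.5485.

0.5485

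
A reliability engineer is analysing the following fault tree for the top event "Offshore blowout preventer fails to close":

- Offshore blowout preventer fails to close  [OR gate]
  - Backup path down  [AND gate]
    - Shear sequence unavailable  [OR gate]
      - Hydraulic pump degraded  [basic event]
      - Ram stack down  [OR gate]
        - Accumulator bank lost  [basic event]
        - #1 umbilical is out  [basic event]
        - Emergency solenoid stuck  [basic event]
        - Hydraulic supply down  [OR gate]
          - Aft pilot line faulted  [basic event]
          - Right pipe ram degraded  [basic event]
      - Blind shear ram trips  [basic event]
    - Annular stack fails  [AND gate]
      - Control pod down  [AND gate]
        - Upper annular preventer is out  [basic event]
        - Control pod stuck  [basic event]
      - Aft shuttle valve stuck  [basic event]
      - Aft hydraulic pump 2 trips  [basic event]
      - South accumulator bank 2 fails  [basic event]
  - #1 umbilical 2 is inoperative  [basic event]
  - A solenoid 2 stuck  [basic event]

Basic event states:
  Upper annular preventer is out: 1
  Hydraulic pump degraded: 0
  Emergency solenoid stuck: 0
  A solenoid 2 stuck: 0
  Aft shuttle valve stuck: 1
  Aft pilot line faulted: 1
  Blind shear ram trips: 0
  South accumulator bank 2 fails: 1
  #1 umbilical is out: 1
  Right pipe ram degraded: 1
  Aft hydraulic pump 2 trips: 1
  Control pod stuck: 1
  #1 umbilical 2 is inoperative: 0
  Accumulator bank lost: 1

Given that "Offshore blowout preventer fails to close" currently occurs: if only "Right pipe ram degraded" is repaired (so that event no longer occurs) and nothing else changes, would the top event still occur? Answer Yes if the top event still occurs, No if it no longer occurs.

Counterfactual: set "Right pipe ram degraded" to not occurred.
Hydraulic supply down [OR]: Aft pilot line faulted=occurs, Right pipe ram degraded=not → at least one input occurs → occurs.
Ram stack down [OR]: Accumulator bank lost=occurs, #1 umbilical is out=occurs, Emergency solenoid stuck=not, Hydraulic supply down=occurs → at least one input occurs → occurs.
Shear sequence unavailable [OR]: Hydraulic pump degraded=not, Ram stack down=occurs, Blind shear ram trips=not → at least one input occurs → occurs.
Control pod down [AND]: Upper annular preventer is out=occurs, Control pod stuck=occurs → all inputs occur → occurs.
Annular stack fails [AND]: Control pod down=occurs, Aft shuttle valve stuck=occurs, Aft hydraulic pump 2 trips=occurs, South accumulator bank 2 fails=occurs → all inputs occur → occurs.
Backup path down [AND]: Shear sequence unavailable=occurs, Annular stack fails=occurs → all inputs occur → occurs.
Offshore blowout preventer fails to close [OR]: Backup path down=occurs, #1 umbilical 2 is inoperative=not, A solenoid 2 stuck=not → at least one input occurs → occurs.

Yes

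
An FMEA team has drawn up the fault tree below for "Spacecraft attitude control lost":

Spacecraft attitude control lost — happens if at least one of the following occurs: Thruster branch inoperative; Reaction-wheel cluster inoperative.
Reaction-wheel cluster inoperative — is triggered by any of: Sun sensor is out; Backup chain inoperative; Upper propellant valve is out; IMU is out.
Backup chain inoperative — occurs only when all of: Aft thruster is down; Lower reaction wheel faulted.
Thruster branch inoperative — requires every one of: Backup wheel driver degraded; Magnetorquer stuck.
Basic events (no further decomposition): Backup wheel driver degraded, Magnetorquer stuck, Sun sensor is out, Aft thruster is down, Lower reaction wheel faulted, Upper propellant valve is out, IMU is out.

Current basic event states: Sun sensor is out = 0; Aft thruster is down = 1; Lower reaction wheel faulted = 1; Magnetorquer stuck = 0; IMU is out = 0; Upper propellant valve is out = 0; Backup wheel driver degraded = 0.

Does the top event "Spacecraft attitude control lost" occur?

Thruster branch inoperative [AND]: Backup wheel driver degraded=not, Magnetorquer stuck=not → not all inputs occur → does not occur.
Backup chain inoperative [AND]: Aft thruster is down=occurs, Lower reaction wheel faulted=occurs → all inputs occur → occurs.
Reaction-wheel cluster inoperative [OR]: Sun sensor is out=not, Backup chain inoperative=occurs, Upper propellant valve is out=not, IMU is out=not → at least one input occurs → occurs.
Spacecraft attitude control lost [OR]: Thruster branch inoperative=not, Reaction-wheel cluster inoperative=occurs → at least one input occurs → occurs.

Yes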